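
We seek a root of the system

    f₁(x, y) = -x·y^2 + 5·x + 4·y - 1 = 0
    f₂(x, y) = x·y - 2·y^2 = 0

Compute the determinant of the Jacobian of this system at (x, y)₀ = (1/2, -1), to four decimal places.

23.0000

J = [[-y^2 + 5, -2·x·y + 4], [y, x - 4·y]].
At the point, J = [[4.0000, 5.0000], [-1.0000, 4.5000]].
det J = 23.0000.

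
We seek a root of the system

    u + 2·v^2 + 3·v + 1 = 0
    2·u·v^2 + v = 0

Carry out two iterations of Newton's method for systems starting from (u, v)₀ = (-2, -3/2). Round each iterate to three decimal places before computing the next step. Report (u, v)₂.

(0.164, -0.993)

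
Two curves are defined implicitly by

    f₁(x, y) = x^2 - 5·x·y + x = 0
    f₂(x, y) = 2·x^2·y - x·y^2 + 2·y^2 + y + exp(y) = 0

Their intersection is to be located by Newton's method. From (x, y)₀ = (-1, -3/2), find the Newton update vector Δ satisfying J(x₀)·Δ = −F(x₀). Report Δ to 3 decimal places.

At (-1, -3/2): F = (-7.500, 2.47313).
Jacobian J = [[2·x - 5·y + 1, -5·x], [4·x·y - y^2, 2·x^2 - 2·x·y + 4·y + exp(y) + 1]].
At the point, J = [[6.500, 5.000], [3.750, -5.77687]] (det J = -56.29965).
Solving J·Δ = −F gives Δ = (0.550, 0.785).

(0.550, 0.785)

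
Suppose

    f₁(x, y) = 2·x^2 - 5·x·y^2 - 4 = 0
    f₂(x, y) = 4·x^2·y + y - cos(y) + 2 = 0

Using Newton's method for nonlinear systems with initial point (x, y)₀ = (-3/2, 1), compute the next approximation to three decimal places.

(-0.098, 1.495)

At (-3/2, 1): F = (8.000, 11.45970).
Jacobian J = [[4·x - 5·y^2, -10·x·y], [8·x·y, 4·x^2 + sin(y) + 1]].
At the point, J = [[-11.000, 15.000], [-12.000, 10.84147]] (det J = 60.74382).
Solving J·Δ = −F gives Δ = (1.402, 0.495).
Then the next iterate is (x, y)₁ = (-0.098, 1.495).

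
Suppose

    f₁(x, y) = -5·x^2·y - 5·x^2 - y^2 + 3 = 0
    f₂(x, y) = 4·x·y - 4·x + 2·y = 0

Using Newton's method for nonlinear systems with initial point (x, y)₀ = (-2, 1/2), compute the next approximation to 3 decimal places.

At (-2, 1/2): F = (-27.250, 5.000).
Jacobian J = [[-10·x·y - 10·x, -5·x^2 - 2·y], [4·y - 4, 4·x + 2]].
At the point, J = [[30.000, -21.000], [-2.000, -6.000]] (det J = -222.000).
Solving J·Δ = −F gives Δ = (1.209, 0.430).
Then the next iterate is (x, y)₁ = (-0.791, 0.930).

(-0.791, 0.930)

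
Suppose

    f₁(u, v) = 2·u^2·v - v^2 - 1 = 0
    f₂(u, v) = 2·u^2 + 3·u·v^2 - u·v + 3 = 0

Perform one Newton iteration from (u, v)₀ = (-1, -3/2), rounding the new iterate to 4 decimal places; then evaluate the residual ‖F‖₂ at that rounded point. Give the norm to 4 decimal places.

6.4098

At (-1, -3/2): F = (-6.2500, -3.2500).
Jacobian J = [[4·u·v, 2·u^2 - 2·v], [4·u + 3·v^2 - v, 6·u·v - u]].
At the point, J = [[6.0000, 5.0000], [4.2500, 10.0000]] (det J = 38.7500).
Solving J·Δ = −F gives Δ = (1.1935, -0.1823).
Then the next iterate is (u, v)₁ = (0.1935, -1.6823).
Re-evaluating at (0.1935, -1.6823): F = (-3.956111, 5.043302), so ‖F‖₂ = 6.4098.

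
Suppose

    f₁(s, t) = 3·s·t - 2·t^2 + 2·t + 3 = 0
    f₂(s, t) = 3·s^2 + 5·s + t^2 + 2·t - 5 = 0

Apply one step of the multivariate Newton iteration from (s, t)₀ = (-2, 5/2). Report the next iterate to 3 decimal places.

At (-2, 5/2): F = (-19.500, 8.250).
Jacobian J = [[3·t, 3·s - 4·t + 2], [6·s + 5, 2·t + 2]].
At the point, J = [[7.500, -14.000], [-7.000, 7.000]] (det J = -45.500).
Solving J·Δ = −F gives Δ = (-0.462, -1.640).
Then the next iterate is (s, t)₁ = (-2.462, 0.860).

(-2.462, 0.860)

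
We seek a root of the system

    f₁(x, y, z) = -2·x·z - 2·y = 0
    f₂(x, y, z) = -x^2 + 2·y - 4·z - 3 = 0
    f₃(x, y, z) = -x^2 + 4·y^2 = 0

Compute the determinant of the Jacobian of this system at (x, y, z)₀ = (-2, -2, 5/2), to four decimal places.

J = [[-2·z, -2, -2·x], [-2·x, 2, -4], [-2·x, 8·y, 0]].
At the point, J = [[-5.0000, -2.0000, 4.0000], [4.0000, 2.0000, -4.0000], [4.0000, -16.0000, 0.0000]].
det J = 64.0000.

64.0000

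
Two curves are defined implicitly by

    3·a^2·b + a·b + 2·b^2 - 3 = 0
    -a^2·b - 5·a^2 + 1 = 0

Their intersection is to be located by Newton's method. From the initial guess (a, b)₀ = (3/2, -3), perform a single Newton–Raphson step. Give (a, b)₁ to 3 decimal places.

(1.304, -4.033)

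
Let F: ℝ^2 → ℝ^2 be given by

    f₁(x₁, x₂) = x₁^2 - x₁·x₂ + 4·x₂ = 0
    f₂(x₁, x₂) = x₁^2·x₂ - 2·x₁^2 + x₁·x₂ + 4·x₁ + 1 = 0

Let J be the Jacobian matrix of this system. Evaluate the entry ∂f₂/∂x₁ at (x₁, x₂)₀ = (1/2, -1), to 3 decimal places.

0.000

∂f₂/∂x₁ = 2·x₁·x₂ - 4·x₁ + x₂ + 4.
At (1/2, -1) this is 0.000.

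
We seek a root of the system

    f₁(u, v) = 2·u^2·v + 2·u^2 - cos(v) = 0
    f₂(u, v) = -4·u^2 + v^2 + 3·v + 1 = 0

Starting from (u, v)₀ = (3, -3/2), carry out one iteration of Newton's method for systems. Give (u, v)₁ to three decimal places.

(1.448, -1.514)

At (3, -3/2): F = (-9.07074, -37.250).
Jacobian J = [[4·u·v + 4·u, 2·u^2 + sin(v)], [-8·u, 2·v + 3]].
At the point, J = [[-6.000, 17.00251], [-24.000, 0.000]] (det J = 408.06012).
Solving J·Δ = −F gives Δ = (-1.552, -0.014).
Then the next iterate is (u, v)₁ = (1.448, -1.514).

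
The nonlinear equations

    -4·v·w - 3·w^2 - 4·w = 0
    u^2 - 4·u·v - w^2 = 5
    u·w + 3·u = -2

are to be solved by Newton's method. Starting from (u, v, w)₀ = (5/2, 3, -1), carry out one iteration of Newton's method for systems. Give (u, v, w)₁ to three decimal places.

(-3.390, 4.531, 0.912)

At (5/2, 3, -1): F = (13.000, -29.750, 7.000).
Jacobian J = [[0, -4·w, -4·v - 6·w - 4], [2·u - 4·v, -4·u, -2·w], [w + 3, 0, u]].
At the point, J = [[0.000, 4.000, -10.000], [-7.000, -10.000, 2.000], [2.000, 0.000, 2.500]] (det J = -114.000).
Solving J·Δ = −F gives Δ = (-5.890, 1.531, 1.912).
Then the next iterate is (u, v, w)₁ = (-3.390, 4.531, 0.912).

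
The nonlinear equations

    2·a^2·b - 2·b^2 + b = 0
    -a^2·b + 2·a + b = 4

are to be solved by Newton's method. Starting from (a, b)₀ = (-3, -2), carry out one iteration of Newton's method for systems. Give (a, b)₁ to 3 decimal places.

At (-3, -2): F = (-46.000, 6.000).
Jacobian J = [[4·a·b, 2·a^2 - 4·b + 1], [-2·a·b + 2, -a^2 + 1]].
At the point, J = [[24.000, 27.000], [-10.000, -8.000]] (det J = 78.000).
Solving J·Δ = −F gives Δ = (-2.641, 4.051).
Then the next iterate is (a, b)₁ = (-5.641, 2.051).

(-5.641, 2.051)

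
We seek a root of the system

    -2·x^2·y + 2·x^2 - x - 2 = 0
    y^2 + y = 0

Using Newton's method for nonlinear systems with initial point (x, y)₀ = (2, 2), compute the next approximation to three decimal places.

(1.733, 0.800)

At (2, 2): F = (-12.000, 6.000).
Jacobian J = [[-4·x·y + 4·x - 1, -2·x^2], [0, 2·y + 1]].
At the point, J = [[-9.000, -8.000], [0.000, 5.000]] (det J = -45.000).
Solving J·Δ = −F gives Δ = (-0.267, -1.200).
Then the next iterate is (x, y)₁ = (1.733, 0.800).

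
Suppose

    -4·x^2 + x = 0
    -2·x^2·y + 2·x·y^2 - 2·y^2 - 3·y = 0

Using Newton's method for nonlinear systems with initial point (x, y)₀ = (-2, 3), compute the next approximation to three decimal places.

At (-2, 3): F = (-18.000, -87.000).
Jacobian J = [[-8·x + 1, 0], [-4·x·y + 2·y^2, -2·x^2 + 4·x·y - 4·y - 3]].
At the point, J = [[17.000, 0.000], [42.000, -47.000]] (det J = -799.000).
Solving J·Δ = −F gives Δ = (1.059, -0.905).
Then the next iterate is (x, y)₁ = (-0.941, 2.095).

(-0.941, 2.095)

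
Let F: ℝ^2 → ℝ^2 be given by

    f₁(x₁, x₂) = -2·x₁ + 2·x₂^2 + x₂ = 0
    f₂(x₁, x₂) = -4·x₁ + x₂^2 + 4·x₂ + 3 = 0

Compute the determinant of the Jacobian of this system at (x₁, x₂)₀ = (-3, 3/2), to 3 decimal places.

14.000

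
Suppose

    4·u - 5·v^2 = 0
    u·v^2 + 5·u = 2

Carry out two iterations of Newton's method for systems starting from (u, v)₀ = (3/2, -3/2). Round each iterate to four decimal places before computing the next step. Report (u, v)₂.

(0.3994, -0.6335)

At (3/2, -3/2): F = (-5.2500, 8.8750).
Jacobian J = [[4, -10·v], [v^2 + 5, 2·u·v]].
At the point, J = [[4.0000, 15.0000], [7.2500, -4.5000]] (det J = -126.7500).
Solving J·Δ = −F gives Δ = (-0.8639, 0.5804).
Then the next iterate is (u, v)₁ = (0.6361, -0.9196).
Round to (0.6361, -0.9196) and repeat: F = (-1.683921, 1.718427), J = [[4.0000, 9.1960], [5.845664, -1.169915]].
Δ = (-0.2367, 0.2861), so (u, v)₂ = (0.3994, -0.6335).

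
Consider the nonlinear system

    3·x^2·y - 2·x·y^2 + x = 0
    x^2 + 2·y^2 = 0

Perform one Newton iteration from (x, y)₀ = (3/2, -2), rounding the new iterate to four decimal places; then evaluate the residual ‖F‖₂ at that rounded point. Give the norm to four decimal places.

5.9037

At (3/2, -2): F = (-24.0000, 10.2500).
Jacobian J = [[6·x·y - 2·y^2 + 1, 3·x^2 - 4·x·y], [2·x, 4·y]].
At the point, J = [[-25.0000, 18.7500], [3.0000, -8.0000]] (det J = 143.7500).
Solving J·Δ = −F gives Δ = (0.0013, 1.2817).
Then the next iterate is (x, y)₁ = (1.5013, -0.7183).
Re-evaluating at (1.5013, -0.7183): F = (-4.904839, 3.285811), so ‖F‖₂ = 5.9037.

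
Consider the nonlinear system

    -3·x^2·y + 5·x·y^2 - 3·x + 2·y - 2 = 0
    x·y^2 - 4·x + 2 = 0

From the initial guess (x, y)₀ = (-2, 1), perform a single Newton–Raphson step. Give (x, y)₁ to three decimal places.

At (-2, 1): F = (-16.000, 8.000).
Jacobian J = [[-6·x·y + 5·y^2 - 3, -3·x^2 + 10·x·y + 2], [y^2 - 4, 2·x·y]].
At the point, J = [[14.000, -30.000], [-3.000, -4.000]] (det J = -146.000).
Solving J·Δ = −F gives Δ = (2.082, 0.438).
Then the next iterate is (x, y)₁ = (0.082, 1.438).

(0.082, 1.438)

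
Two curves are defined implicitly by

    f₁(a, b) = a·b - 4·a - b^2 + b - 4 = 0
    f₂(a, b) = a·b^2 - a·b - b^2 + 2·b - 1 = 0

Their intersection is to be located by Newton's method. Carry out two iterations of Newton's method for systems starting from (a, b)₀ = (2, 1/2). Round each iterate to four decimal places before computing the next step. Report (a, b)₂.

(-1.0666, 0.4838)

At (2, 1/2): F = (-10.7500, -0.7500).
Jacobian J = [[b - 4, a - 2·b + 1], [b^2 - b, 2·a·b - a - 2·b + 2]].
At the point, J = [[-3.5000, 2.0000], [-0.2500, 1.0000]] (det J = -3.0000).
Solving J·Δ = −F gives Δ = (-3.0833, -0.0208).
Then the next iterate is (a, b)₁ = (-1.0833, 0.4792).
Round to (-1.0833, 0.4792) and repeat: F = (0.063650, -0.000876), J = [[-3.5208, -1.0417], [-0.249567, 1.086665]].
Δ = (0.0167, 0.0046), so (a, b)₂ = (-1.0666, 0.4838).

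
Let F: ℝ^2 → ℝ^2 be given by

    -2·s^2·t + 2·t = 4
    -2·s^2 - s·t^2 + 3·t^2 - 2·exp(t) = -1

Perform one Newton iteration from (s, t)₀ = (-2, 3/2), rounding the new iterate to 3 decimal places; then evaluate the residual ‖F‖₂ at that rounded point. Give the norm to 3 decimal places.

4.279

At (-2, 3/2): F = (-13.000, -4.71338).
Jacobian J = [[-4·s·t, -2·s^2 + 2], [-4·s - t^2, -2·s·t + 6·t - 2·exp(t)]].
At the point, J = [[12.000, -6.000], [5.750, 6.03662]] (det J = 106.93946).
Solving J·Δ = −F gives Δ = (0.998, -0.170).
Then the next iterate is (s, t)₁ = (-1.002, 1.330).
Re-evaluating at (-1.002, 1.330): F = (-4.01065, -1.49096), so ‖F‖₂ = 4.279.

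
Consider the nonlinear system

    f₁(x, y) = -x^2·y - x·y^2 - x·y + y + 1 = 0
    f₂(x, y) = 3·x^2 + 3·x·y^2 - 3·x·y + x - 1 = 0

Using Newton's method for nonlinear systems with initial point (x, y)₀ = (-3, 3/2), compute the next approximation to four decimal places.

At (-3, 3/2): F = (0.2500, 16.2500).
Jacobian J = [[-2·x·y - y^2 - y, -x^2 - 2·x·y - x + 1], [6·x + 3·y^2 - 3·y + 1, 6·x·y - 3·x]].
At the point, J = [[5.2500, 4.0000], [-14.7500, -18.0000]] (det J = -35.5000).
Solving J·Δ = −F gives Δ = (-1.9577, 2.5070).
Then the next iterate is (x, y)₁ = (-4.9577, 4.0070).

(-4.9577, 4.0070)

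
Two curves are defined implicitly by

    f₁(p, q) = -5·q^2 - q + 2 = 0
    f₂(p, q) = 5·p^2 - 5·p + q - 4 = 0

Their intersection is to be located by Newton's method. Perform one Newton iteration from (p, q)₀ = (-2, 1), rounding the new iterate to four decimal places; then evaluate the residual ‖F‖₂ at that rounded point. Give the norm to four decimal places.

At (-2, 1): F = (-4.0000, 27.0000).
Jacobian J = [[0, -10·q - 1], [10·p - 5, 1]].
At the point, J = [[0.0000, -11.0000], [-25.0000, 1.0000]] (det J = -275.0000).
Solving J·Δ = −F gives Δ = (1.0655, -0.3636).
Then the next iterate is (p, q)₁ = (-0.9345, 0.6364).
Re-evaluating at (-0.9345, 0.6364): F = (-0.661425, 5.675351), so ‖F‖₂ = 5.7138.

5.7138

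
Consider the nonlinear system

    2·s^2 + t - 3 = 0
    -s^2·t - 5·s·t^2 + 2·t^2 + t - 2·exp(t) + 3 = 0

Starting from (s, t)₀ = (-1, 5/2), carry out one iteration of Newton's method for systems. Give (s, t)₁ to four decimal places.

(-1.3949, -0.5795)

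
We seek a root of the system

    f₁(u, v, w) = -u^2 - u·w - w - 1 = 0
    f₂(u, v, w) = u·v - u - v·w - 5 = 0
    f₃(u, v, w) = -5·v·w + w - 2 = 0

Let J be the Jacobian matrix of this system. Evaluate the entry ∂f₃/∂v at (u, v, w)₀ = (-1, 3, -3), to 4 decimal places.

∂f₃/∂v = -5·w.
At (-1, 3, -3) this is 15.0000.

15.0000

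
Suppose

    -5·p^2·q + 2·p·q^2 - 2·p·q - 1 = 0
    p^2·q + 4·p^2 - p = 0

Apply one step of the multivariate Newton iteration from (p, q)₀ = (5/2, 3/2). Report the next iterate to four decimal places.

At (5/2, 3/2): F = (-44.1250, 31.8750).
Jacobian J = [[-10·p·q + 2·q^2 - 2·q, -5·p^2 + 4·p·q - 2·p], [2·p·q + 8·p - 1, p^2]].
At the point, J = [[-36.0000, -21.2500], [26.5000, 6.2500]] (det J = 338.1250).
Solving J·Δ = −F gives Δ = (-1.1876, -0.0645).
Then the next iterate is (p, q)₁ = (1.3124, 1.4355).

(1.3124, 1.4355)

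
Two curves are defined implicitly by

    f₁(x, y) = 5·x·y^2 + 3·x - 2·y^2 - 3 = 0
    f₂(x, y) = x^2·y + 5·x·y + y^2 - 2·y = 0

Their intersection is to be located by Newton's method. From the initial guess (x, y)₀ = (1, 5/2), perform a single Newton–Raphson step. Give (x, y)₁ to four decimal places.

At (1, 5/2): F = (18.7500, 16.2500).
Jacobian J = [[5·y^2 + 3, 10·x·y - 4·y], [2·x·y + 5·y, x^2 + 5·x + 2·y - 2]].
At the point, J = [[34.2500, 15.0000], [17.5000, 9.0000]] (det J = 45.7500).
Solving J·Δ = −F gives Δ = (1.6393, -4.9932).
Then the next iterate is (x, y)₁ = (2.6393, -2.4932).

(2.6393, -2.4932)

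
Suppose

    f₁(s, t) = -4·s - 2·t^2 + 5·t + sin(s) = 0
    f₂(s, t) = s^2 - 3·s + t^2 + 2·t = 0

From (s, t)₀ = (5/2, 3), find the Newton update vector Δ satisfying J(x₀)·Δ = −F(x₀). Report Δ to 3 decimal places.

At (5/2, 3): F = (-12.40153, 13.750).
Jacobian J = [[cos(s) - 4, -4·t + 5], [2·s - 3, 2·t + 2]].
At the point, J = [[-4.80114, -7.000], [2.000, 8.000]] (det J = -24.40915).
Solving J·Δ = −F gives Δ = (-0.121, -1.688).

(-0.121, -1.688)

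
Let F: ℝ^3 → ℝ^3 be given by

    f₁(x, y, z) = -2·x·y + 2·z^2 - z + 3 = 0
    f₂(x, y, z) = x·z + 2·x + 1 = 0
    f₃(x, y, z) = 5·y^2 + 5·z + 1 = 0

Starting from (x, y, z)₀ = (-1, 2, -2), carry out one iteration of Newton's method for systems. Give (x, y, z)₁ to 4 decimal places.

(0.6000, 1.2000, -1.0000)

At (-1, 2, -2): F = (17.0000, 1.0000, 11.0000).
Jacobian J = [[-2·y, -2·x, 4·z - 1], [z + 2, 0, x], [0, 10·y, 5]].
At the point, J = [[-4.0000, 2.0000, -9.0000], [0.0000, 0.0000, -1.0000], [0.0000, 20.0000, 5.0000]] (det J = -80.0000).
Solving J·Δ = −F gives Δ = (1.6000, -0.8000, 1.0000).
Then the next iterate is (x, y, z)₁ = (0.6000, 1.2000, -1.0000).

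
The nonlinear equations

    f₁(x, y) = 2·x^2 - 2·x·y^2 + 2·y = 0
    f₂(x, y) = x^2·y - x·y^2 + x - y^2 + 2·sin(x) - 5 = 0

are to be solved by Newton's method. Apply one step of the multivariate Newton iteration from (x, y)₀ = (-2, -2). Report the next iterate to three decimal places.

At (-2, -2): F = (20.000, -12.81859).
Jacobian J = [[4·x - 2·y^2, -4·x·y + 2], [2·x·y - y^2 + 2·cos(x) + 1, x^2 - 2·x·y - 2·y]].
At the point, J = [[-16.000, -14.000], [4.16771, 0.000]] (det J = 58.34789).
Solving J·Δ = −F gives Δ = (3.076, -2.087).
Then the next iterate is (x, y)₁ = (1.076, -4.087).

(1.076, -4.087)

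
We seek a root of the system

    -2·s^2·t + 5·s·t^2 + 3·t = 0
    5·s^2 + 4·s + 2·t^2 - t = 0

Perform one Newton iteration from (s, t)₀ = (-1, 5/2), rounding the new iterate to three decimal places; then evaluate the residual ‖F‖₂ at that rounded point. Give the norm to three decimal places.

7.643

At (-1, 5/2): F = (-28.750, 11.000).
Jacobian J = [[-4·s·t + 5·t^2, -2·s^2 + 10·s·t + 3], [10·s + 4, 4·t - 1]].
At the point, J = [[41.250, -24.000], [-6.000, 9.000]] (det J = 227.250).
Solving J·Δ = −F gives Δ = (-0.023, -1.238).
Then the next iterate is (s, t)₁ = (-1.023, 1.262).
Re-evaluating at (-1.023, 1.262): F = (-7.00181, 3.06393), so ‖F‖₂ = 7.643.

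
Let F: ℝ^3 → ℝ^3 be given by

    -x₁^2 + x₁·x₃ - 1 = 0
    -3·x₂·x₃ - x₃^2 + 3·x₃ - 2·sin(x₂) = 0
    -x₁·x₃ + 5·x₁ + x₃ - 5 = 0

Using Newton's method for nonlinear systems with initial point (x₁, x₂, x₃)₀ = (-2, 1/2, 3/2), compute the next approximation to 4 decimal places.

At (-2, 1/2, 3/2): F = (-8.0000, -0.958851, -10.5000).
Jacobian J = [[-2·x₁ + x₃, 0, x₁], [0, -3·x₃ - 2·cos(x₂), -3·x₂ - 2·x₃ + 3], [-x₃ + 5, 0, -x₁ + 1]].
At the point, J = [[5.5000, 0.0000, -2.0000], [0.0000, -6.255165, -1.5000], [3.5000, 0.0000, 3.0000]] (det J = -146.996380).
Solving J·Δ = −F gives Δ = (1.9149, -0.4569, 1.2660).
Then the next iterate is (x₁, x₂, x₃)₁ = (-0.0851, 0.0431, 2.7660).

(-0.0851, 0.0431, 2.7660)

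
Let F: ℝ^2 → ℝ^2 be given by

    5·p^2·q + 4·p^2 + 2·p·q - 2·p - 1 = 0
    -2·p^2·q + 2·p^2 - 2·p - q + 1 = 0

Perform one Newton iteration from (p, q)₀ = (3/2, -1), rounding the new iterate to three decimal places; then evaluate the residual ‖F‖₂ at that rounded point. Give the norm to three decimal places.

4.170

At (3/2, -1): F = (-9.250, 8.000).
Jacobian J = [[10·p·q + 8·p + 2·q - 2, 5·p^2 + 2·p], [-4·p·q + 4·p - 2, -2·p^2 - 1]].
At the point, J = [[-7.000, 14.250], [10.000, -5.500]] (det J = -104.000).
Solving J·Δ = −F gives Δ = (-0.607, 0.351).
Then the next iterate is (p, q)₁ = (0.893, -0.649).
Re-evaluating at (0.893, -0.649): F = (-3.34304, 2.49299), so ‖F‖₂ = 4.170.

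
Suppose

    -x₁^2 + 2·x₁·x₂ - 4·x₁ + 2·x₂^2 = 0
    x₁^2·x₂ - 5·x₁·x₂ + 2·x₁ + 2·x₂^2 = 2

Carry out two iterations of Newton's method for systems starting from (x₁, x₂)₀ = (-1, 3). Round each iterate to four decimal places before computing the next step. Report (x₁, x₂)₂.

At (-1, 3): F = (15.0000, 32.0000).
Jacobian J = [[-2·x₁ + 2·x₂ - 4, 2·x₁ + 4·x₂], [2·x₁·x₂ - 5·x₂ + 2, x₁^2 - 5·x₁ + 4·x₂]].
At the point, J = [[4.0000, 10.0000], [-19.0000, 18.0000]] (det J = 262.0000).
Solving J·Δ = −F gives Δ = (0.1908, -1.5763).
Then the next iterate is (x₁, x₂)₁ = (-0.8092, 1.4237).
Round to (-0.8092, 1.4237) and repeat: F = (4.331723, 7.127979), J = [[0.4658, 4.0764], [-7.422616, 10.395605]].
Δ = (-0.4551, -1.0106), so (x₁, x₂)₂ = (-1.2643, 0.4131).

(-1.2643, 0.4131)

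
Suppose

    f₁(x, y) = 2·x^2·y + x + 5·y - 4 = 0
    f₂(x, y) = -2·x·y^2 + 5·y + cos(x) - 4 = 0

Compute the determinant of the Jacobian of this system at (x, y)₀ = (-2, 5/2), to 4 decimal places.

J = [[4·x·y + 1, 2·x^2 + 5], [-2·y^2 - sin(x), -4·x·y + 5]].
At the point, J = [[-19.0000, 13.0000], [-11.590703, 25.0000]].
det J = -324.3209.

-324.3209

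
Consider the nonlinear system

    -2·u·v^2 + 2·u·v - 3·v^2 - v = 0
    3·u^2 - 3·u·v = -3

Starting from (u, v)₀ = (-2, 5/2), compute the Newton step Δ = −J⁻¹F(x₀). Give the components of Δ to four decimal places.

At (-2, 5/2): F = (-6.2500, 30.0000).
Jacobian J = [[-2·v^2 + 2·v, -4·u·v + 2·u - 6·v - 1], [6·u - 3·v, -3·u]].
At the point, J = [[-7.5000, 0.0000], [-19.5000, 6.0000]] (det J = -45.0000).
Solving J·Δ = −F gives Δ = (-0.8333, -7.7083).

(-0.8333, -7.7083)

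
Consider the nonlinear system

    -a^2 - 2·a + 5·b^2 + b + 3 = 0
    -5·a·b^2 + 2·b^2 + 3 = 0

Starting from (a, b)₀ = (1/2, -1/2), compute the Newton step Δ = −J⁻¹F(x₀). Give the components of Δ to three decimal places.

At (1/2, -1/2): F = (2.500, 2.875).
Jacobian J = [[-2·a - 2, 10·b + 1], [-5·b^2, -10·a·b + 4·b]].
At the point, J = [[-3.000, -4.000], [-1.250, 0.500]] (det J = -6.500).
Solving J·Δ = −F gives Δ = (1.962, -0.846).

(1.962, -0.846)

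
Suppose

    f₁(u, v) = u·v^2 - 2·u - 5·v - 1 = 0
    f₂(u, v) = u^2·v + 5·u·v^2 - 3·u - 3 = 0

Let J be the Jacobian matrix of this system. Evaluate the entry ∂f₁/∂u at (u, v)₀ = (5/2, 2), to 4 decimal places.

2.0000

∂f₁/∂u = v^2 - 2.
At (5/2, 2) this is 2.0000.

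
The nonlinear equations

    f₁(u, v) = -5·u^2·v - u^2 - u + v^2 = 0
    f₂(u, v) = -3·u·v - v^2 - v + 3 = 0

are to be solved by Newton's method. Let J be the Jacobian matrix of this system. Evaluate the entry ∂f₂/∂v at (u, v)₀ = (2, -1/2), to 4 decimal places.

-6.0000

∂f₂/∂v = -3·u - 2·v - 1.
At (2, -1/2) this is -6.0000.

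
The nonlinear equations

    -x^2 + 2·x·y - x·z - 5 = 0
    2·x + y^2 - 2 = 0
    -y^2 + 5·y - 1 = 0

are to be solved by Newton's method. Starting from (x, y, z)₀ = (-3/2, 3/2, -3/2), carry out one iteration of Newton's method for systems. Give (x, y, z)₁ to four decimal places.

At (-3/2, 3/2, -3/2): F = (-14.0000, -2.7500, 4.2500).
Jacobian J = [[-2·x + 2·y - z, 2·x, -x], [2, 2·y, 0], [0, -2·y + 5, 0]].
At the point, J = [[7.5000, -3.0000, 1.5000], [2.0000, 3.0000, 0.0000], [0.0000, 2.0000, 0.0000]] (det J = 6.0000).
Solving J·Δ = −F gives Δ = (4.5625, -2.1250, -17.7292).
Then the next iterate is (x, y, z)₁ = (3.0625, -0.6250, -19.2292).

(3.0625, -0.6250, -19.2292)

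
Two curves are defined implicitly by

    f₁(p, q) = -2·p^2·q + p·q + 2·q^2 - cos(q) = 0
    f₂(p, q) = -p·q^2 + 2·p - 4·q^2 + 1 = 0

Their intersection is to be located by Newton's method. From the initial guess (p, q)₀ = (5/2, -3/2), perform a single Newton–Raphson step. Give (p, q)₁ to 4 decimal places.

At (5/2, -3/2): F = (19.429263, -8.6250).
Jacobian J = [[-4·p·q + q, -2·p^2 + p + 4·q + sin(q)], [-q^2 + 2, -2·p·q - 8·q]].
At the point, J = [[13.5000, -16.997495], [-0.2500, 19.5000]] (det J = 259.000626).
Solving J·Δ = −F gives Δ = (-0.8968, 0.4308).
Then the next iterate is (p, q)₁ = (1.6032, -1.0692).

(1.6032, -1.0692)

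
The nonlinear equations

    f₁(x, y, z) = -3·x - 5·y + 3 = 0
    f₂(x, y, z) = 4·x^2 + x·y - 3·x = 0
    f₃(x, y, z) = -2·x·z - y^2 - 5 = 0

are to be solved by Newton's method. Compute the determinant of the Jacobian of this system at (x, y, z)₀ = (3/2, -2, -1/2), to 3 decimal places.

J = [[-3, -5, 0], [8·x + y - 3, x, 0], [-2·z, -2·y, -2·x]].
At the point, J = [[-3.000, -5.000, 0.000], [7.000, 1.500, 0.000], [1.000, 4.000, -3.000]].
det J = -91.500.

-91.500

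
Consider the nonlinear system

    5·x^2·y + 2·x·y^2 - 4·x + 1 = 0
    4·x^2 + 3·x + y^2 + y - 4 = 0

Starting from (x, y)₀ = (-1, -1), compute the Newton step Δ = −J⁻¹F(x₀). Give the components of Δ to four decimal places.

At (-1, -1): F = (-2.0000, -3.0000).
Jacobian J = [[10·x·y + 2·y^2 - 4, 5·x^2 + 4·x·y], [8·x + 3, 2·y + 1]].
At the point, J = [[8.0000, 9.0000], [-5.0000, -1.0000]] (det J = 37.0000).
Solving J·Δ = −F gives Δ = (-0.7838, 0.9189).

(-0.7838, 0.9189)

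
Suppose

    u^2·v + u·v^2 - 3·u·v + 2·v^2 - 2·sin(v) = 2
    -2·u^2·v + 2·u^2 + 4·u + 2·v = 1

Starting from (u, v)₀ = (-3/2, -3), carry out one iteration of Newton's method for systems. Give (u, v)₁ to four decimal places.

(-1.8189, 1.5511)

At (-3/2, -3): F = (-17.467760, 5.0000).
Jacobian J = [[2·u·v + v^2 - 3·v, u^2 + 2·u·v - 3·u + 4·v - 2·cos(v)], [-4·u·v + 4·u + 4, -2·u^2 + 2]].
At the point, J = [[27.0000, 5.729985], [-20.0000, -2.5000]] (det J = 47.099700).
Solving J·Δ = −F gives Δ = (-0.3189, 4.5511).
Then the next iterate is (u, v)₁ = (-1.8189, 1.5511).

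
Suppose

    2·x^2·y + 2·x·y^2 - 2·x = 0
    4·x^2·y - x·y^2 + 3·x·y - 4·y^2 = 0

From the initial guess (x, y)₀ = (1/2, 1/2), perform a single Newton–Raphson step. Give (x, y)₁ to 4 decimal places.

(0.7097, 0.9032)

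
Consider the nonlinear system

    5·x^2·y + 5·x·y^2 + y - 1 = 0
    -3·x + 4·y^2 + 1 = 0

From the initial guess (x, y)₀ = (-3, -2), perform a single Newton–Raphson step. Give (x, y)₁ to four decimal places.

At (-3, -2): F = (-153.0000, 26.0000).
Jacobian J = [[10·x·y + 5·y^2, 5·x^2 + 10·x·y + 1], [-3, 8·y]].
At the point, J = [[80.0000, 106.0000], [-3.0000, -16.0000]] (det J = -962.0000).
Solving J·Δ = −F gives Δ = (-0.3202, 1.6850).
Then the next iterate is (x, y)₁ = (-3.3202, -0.3150).

(-3.3202, -0.3150)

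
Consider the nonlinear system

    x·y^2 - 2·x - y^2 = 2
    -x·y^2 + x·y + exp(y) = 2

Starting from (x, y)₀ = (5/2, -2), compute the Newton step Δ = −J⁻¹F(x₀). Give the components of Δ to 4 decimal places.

(-10.6086, -3.7029)

At (5/2, -2): F = (-1.0000, -16.864665).
Jacobian J = [[y^2 - 2, 2·x·y - 2·y], [-y^2 + y, -2·x·y + x + exp(y)]].
At the point, J = [[2.0000, -6.0000], [-6.0000, 12.635335]] (det J = -10.729329).
Solving J·Δ = −F gives Δ = (-10.6086, -3.7029).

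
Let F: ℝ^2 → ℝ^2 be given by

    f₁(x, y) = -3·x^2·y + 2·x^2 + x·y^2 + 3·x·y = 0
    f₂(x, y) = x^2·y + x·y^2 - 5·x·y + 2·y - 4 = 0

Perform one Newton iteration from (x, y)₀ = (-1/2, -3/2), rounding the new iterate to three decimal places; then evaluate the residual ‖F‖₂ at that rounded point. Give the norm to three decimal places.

At (-1/2, -3/2): F = (2.750, -12.250).
Jacobian J = [[-6·x·y + 4·x + y^2 + 3·y, -3·x^2 + 2·x·y + 3·x], [2·x·y + y^2 - 5·y, x^2 + 2·x·y - 5·x + 2]].
At the point, J = [[-8.750, -0.750], [11.250, 6.250]] (det J = -46.250).
Solving J·Δ = −F gives Δ = (0.173, 1.649).
Then the next iterate is (x, y)₁ = (-0.327, 0.149).
Re-evaluating at (-0.327, 0.149): F = (0.01263, -3.44971), so ‖F‖₂ = 3.450.

3.450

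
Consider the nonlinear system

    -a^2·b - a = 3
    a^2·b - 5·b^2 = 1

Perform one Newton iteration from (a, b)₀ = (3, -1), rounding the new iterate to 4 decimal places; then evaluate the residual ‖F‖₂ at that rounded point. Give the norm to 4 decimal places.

At (3, -1): F = (3.0000, -15.0000).
Jacobian J = [[-2·a·b - 1, -a^2], [2·a·b, a^2 - 10·b]].
At the point, J = [[5.0000, -9.0000], [-6.0000, 19.0000]] (det J = 41.0000).
Solving J·Δ = −F gives Δ = (1.9024, 1.3902).
Then the next iterate is (a, b)₁ = (4.9024, 0.3902).
Re-evaluating at (4.9024, 0.3902): F = (-17.280282, 7.616602), so ‖F‖₂ = 18.8844.

18.8844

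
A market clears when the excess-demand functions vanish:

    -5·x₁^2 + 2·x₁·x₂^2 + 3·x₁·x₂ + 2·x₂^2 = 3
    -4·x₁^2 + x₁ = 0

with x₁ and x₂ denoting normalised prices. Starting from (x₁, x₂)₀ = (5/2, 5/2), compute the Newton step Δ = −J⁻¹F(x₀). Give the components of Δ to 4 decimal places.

(-1.1842, -0.8040)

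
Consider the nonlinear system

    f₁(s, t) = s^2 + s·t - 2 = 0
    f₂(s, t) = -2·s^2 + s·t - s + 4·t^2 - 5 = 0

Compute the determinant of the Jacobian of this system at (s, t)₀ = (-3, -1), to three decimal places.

J = [[2·s + t, s], [-4·s + t - 1, s + 8·t]].
At the point, J = [[-7.000, -3.000], [10.000, -11.000]].
det J = 107.000.

107.000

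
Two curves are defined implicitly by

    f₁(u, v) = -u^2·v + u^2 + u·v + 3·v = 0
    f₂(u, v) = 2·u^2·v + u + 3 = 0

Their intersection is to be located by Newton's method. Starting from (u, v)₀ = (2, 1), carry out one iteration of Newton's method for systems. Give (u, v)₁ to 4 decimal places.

(29.0000, -31.0000)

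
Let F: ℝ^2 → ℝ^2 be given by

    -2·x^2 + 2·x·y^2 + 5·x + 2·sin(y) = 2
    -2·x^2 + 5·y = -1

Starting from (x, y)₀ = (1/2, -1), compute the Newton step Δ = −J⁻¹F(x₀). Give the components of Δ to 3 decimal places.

At (1/2, -1): F = (-0.68294, -4.500).
Jacobian J = [[-4·x + 2·y^2 + 5, 4·x·y + 2·cos(y)], [-4·x, 5]].
At the point, J = [[5.000, -0.91940], [-2.000, 5.000]] (det J = 23.16121).
Solving J·Δ = −F gives Δ = (0.326, 1.030).

(0.326, 1.030)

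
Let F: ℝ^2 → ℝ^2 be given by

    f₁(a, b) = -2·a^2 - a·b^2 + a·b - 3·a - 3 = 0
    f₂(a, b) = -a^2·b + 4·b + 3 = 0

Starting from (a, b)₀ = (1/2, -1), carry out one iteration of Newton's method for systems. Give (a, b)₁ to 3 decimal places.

(-0.270, -0.595)

At (1/2, -1): F = (-6.000, -0.750).
Jacobian J = [[-4·a - b^2 + b - 3, -2·a·b + a], [-2·a·b, -a^2 + 4]].
At the point, J = [[-7.000, 1.500], [1.000, 3.750]] (det J = -27.750).
Solving J·Δ = −F gives Δ = (-0.770, 0.405).
Then the next iterate is (a, b)₁ = (-0.270, -0.595).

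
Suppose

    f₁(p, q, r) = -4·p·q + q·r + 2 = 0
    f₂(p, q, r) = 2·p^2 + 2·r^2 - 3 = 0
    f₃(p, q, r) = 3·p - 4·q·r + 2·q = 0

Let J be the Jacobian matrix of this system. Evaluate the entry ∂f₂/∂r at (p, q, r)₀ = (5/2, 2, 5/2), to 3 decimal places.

∂f₂/∂r = 4·r.
At (5/2, 2, 5/2) this is 10.000.

10.000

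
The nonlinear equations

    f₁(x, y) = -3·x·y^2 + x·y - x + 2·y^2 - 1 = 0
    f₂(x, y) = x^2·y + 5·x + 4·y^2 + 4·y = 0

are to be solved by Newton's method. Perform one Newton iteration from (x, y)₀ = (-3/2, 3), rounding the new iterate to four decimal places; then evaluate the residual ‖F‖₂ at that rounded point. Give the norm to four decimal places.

At (-3/2, 3): F = (54.5000, 47.2500).
Jacobian J = [[-3·y^2 + y - 1, -6·x·y + x + 4·y], [2·x·y + 5, x^2 + 8·y + 4]].
At the point, J = [[-25.0000, 37.5000], [-4.0000, 30.2500]] (det J = -606.2500).
Solving J·Δ = −F gives Δ = (-0.2033, -1.5889).
Then the next iterate is (x, y)₁ = (-1.7033, 1.4111).
Re-evaluating at (-1.7033, 1.4111): F = (12.457029, 9.186640), so ‖F‖₂ = 15.4781.

15.4781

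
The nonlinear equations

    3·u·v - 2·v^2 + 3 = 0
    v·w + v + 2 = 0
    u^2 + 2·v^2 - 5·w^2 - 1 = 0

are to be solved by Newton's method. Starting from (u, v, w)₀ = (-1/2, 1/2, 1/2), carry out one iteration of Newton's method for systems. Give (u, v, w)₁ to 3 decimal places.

(-5.989, -1.352, 0.557)

At (-1/2, 1/2, 1/2): F = (1.750, 2.750, -1.500).
Jacobian J = [[3·v, 3·u - 4·v, 0], [0, w + 1, v], [2·u, 4·v, -10·w]].
At the point, J = [[1.500, -3.500, 0.000], [0.000, 1.500, 0.500], [-1.000, 2.000, -5.000]] (det J = -11.000).
Solving J·Δ = −F gives Δ = (-5.489, -1.852, 0.057).
Then the next iterate is (u, v, w)₁ = (-5.989, -1.352, 0.557).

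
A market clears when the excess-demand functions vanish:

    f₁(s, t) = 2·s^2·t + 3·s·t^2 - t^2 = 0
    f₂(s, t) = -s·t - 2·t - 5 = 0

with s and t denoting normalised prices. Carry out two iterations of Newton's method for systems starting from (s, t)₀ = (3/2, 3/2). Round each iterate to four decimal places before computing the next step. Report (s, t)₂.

At (3/2, 3/2): F = (14.6250, -10.2500).
Jacobian J = [[4·s·t + 3·t^2, 2·s^2 + 6·s·t - 2·t], [-t, -s - 2]].
At the point, J = [[15.7500, 15.0000], [-1.5000, -3.5000]] (det J = -32.6250).
Solving J·Δ = −F gives Δ = (3.1437, -4.2759).
Then the next iterate is (s, t)₁ = (4.6437, -2.7759).
Round to (4.6437, -2.7759) and repeat: F = (-20.076583, 13.442247), J = [[-28.444925, -28.662982], [2.7759, -6.6437]].
Δ = (-1.9314, 1.2163), so (s, t)₂ = (2.7123, -1.5596).

(2.7123, -1.5596)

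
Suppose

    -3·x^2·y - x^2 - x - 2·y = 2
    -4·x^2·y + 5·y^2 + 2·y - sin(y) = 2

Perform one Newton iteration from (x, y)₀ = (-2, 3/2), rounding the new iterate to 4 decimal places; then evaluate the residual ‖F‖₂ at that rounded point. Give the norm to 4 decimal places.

At (-2, 3/2): F = (-25.0000, -12.747495).
Jacobian J = [[-6·x·y - 2·x - 1, -3·x^2 - 2], [-8·x·y, -4·x^2 + 10·y - cos(y) + 2]].
At the point, J = [[21.0000, -14.0000], [24.0000, 0.929263]] (det J = 355.514519).
Solving J·Δ = −F gives Δ = (0.5673, -0.9347).
Then the next iterate is (x, y)₁ = (-1.4327, 0.5653).
Re-evaluating at (-1.4327, 0.5653): F = (-7.231583, -4.448654), so ‖F‖₂ = 8.4904.

8.4904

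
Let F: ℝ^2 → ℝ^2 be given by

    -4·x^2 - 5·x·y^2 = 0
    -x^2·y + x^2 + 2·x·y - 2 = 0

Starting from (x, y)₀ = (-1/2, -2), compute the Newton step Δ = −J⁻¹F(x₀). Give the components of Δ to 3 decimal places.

At (-1/2, -2): F = (9.000, 0.750).
Jacobian J = [[-8·x - 5·y^2, -10·x·y], [-2·x·y + 2·x + 2·y, -x^2 + 2·x]].
At the point, J = [[-16.000, -10.000], [-7.000, -1.250]] (det J = -50.000).
Solving J·Δ = −F gives Δ = (-0.075, 1.020).

(-0.075, 1.020)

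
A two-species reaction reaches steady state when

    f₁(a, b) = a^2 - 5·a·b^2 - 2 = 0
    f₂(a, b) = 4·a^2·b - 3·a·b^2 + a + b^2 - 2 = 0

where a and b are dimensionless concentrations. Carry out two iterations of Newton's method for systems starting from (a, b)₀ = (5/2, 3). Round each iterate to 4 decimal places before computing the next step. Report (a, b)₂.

At (5/2, 3): F = (-108.2500, 17.0000).
Jacobian J = [[2·a - 5·b^2, -10·a·b], [8·a·b - 3·b^2 + 1, 4·a^2 - 6·a·b + 2·b]].
At the point, J = [[-40.0000, -75.0000], [34.0000, -14.0000]] (det J = 3110.0000).
Solving J·Δ = −F gives Δ = (-0.8973, -0.9648).
Then the next iterate is (a, b)₁ = (1.6027, 2.0352).
Round to (1.6027, 2.0352) and repeat: F = (-32.623583, 4.740245), J = [[-17.504795, -32.618150], [14.668403, -5.225901]].
Δ = (-0.5704, -0.6940), so (a, b)₂ = (1.0323, 1.3412).

(1.0323, 1.3412)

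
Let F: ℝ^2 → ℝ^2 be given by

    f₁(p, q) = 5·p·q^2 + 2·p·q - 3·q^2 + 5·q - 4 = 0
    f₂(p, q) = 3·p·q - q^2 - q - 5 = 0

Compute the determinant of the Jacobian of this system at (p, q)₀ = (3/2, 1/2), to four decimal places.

-13.1250

J = [[5·q^2 + 2·q, 10·p·q + 2·p - 6·q + 5], [3·q, 3·p - 2·q - 1]].
At the point, J = [[2.2500, 12.5000], [1.5000, 2.5000]].
det J = -13.1250.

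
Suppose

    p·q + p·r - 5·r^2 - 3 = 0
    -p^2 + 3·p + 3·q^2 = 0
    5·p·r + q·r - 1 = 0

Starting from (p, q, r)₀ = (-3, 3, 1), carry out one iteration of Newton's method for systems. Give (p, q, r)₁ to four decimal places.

(3.2000, -0.6000, 2.2000)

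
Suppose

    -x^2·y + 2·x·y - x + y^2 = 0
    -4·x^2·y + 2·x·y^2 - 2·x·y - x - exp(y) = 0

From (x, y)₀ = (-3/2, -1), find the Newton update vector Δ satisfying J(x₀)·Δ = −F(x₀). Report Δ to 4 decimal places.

(0.4300, 0.7131)

At (-3/2, -1): F = (7.7500, 4.132121).
Jacobian J = [[-2·x·y + 2·y - 1, -x^2 + 2·x + 2·y], [-8·x·y + 2·y^2 - 2·y - 1, -4·x^2 + 4·x·y - 2·x - exp(y)]].
At the point, J = [[-6.0000, -7.2500], [-9.0000, -0.367879]] (det J = -63.042723).
Solving J·Δ = −F gives Δ = (0.4300, 0.7131).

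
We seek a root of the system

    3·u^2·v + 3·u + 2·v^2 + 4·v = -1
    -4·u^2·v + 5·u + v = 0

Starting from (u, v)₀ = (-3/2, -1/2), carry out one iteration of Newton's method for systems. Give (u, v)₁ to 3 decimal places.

(0.405, -1.176)

At (-3/2, -1/2): F = (-8.375, -3.500).
Jacobian J = [[6·u·v + 3, 3·u^2 + 4·v + 4], [-8·u·v + 5, -4·u^2 + 1]].
At the point, J = [[7.500, 8.750], [-1.000, -8.000]] (det J = -51.250).
Solving J·Δ = −F gives Δ = (1.905, -0.676).
Then the next iterate is (u, v)₁ = (0.405, -1.176).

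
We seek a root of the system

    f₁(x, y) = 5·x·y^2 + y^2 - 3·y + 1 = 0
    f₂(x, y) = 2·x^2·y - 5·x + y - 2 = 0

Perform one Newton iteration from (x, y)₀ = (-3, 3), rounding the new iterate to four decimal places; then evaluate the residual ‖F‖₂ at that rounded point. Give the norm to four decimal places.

44.6296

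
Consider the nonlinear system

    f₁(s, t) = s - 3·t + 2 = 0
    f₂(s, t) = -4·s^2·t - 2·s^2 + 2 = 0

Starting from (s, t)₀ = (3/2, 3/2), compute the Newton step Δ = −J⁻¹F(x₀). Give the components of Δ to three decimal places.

At (3/2, 3/2): F = (-1.000, -16.000).
Jacobian J = [[1, -3], [-8·s·t - 4·s, -4·s^2]].
At the point, J = [[1.000, -3.000], [-24.000, -9.000]] (det J = -81.000).
Solving J·Δ = −F gives Δ = (-0.481, -0.494).

(-0.481, -0.494)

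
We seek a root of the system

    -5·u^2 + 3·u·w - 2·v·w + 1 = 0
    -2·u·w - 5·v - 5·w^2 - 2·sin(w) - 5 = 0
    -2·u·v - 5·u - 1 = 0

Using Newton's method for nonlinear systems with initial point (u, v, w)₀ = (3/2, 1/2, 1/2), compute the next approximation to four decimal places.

(1.1121, -2.0575, 0.7016)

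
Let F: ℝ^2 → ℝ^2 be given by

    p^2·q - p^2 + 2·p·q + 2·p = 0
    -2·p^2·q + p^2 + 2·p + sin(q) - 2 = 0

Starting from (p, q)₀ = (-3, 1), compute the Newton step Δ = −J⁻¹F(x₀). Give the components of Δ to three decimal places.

(2.749, 0.334)

At (-3, 1): F = (-12.000, -16.15853).
Jacobian J = [[2·p·q - 2·p + 2·q + 2, p^2 + 2·p], [-4·p·q + 2·p + 2, -2·p^2 + cos(q)]].
At the point, J = [[4.000, 3.000], [8.000, -17.45970]] (det J = -93.83879).
Solving J·Δ = −F gives Δ = (2.749, 0.334).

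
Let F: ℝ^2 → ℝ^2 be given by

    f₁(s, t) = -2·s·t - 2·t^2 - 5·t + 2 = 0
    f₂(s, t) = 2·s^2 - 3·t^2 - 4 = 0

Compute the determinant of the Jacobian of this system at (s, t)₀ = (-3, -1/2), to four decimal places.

J = [[-2·t, -2·s - 4·t - 5], [4·s, -6·t]].
At the point, J = [[1.0000, 3.0000], [-12.0000, 3.0000]].
det J = 39.0000.

39.0000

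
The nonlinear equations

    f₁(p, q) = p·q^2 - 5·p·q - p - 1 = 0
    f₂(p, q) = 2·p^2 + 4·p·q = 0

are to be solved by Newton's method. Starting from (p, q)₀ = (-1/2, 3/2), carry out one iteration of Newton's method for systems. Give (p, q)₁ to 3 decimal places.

At (-1/2, 3/2): F = (2.125, -2.500).
Jacobian J = [[q^2 - 5·q - 1, 2·p·q - 5·p], [4·p + 4·q, 4·p]].
At the point, J = [[-6.250, 1.000], [4.000, -2.000]] (det J = 8.500).
Solving J·Δ = −F gives Δ = (0.206, -0.838).
Then the next iterate is (p, q)₁ = (-0.294, 0.662).

(-0.294, 0.662)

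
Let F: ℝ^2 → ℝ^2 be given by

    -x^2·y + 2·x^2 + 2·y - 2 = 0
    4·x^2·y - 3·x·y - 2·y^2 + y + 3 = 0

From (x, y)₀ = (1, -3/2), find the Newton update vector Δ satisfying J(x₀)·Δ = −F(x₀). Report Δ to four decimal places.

(0.1181, 0.6732)

At (1, -3/2): F = (-1.5000, -4.5000).
Jacobian J = [[-2·x·y + 4·x, -x^2 + 2], [8·x·y - 3·y, 4·x^2 - 3·x - 4·y + 1]].
At the point, J = [[7.0000, 1.0000], [-7.5000, 8.0000]] (det J = 63.5000).
Solving J·Δ = −F gives Δ = (0.1181, 0.6732).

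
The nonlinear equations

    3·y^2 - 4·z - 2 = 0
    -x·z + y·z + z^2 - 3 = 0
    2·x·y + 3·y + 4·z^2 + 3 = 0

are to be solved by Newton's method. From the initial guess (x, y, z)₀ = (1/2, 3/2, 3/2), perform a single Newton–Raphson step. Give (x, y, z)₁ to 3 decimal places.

(-1.617, 1.245, 0.614)

At (1/2, 3/2, 3/2): F = (-1.250, 0.750, 18.000).
Jacobian J = [[0, 6·y, -4], [-z, z, -x + y + 2·z], [2·y, 2·x + 3, 8·z]].
At the point, J = [[0.000, 9.000, -4.000], [-1.500, 1.500, 4.000], [3.000, 4.000, 12.000]] (det J = 312.000).
Solving J·Δ = −F gives Δ = (-2.117, -0.255, -0.886).
Then the next iterate is (x, y, z)₁ = (-1.617, 1.245, 0.614).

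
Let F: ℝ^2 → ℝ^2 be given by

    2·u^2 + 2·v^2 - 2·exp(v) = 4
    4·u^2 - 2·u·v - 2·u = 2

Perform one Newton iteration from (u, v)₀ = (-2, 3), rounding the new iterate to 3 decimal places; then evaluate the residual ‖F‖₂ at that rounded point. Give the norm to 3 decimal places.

11.660

At (-2, 3): F = (-18.17107, 30.000).
Jacobian J = [[4·u, 4·v - 2·exp(v)], [8·u - 2·v - 2, -2·u]].
At the point, J = [[-8.000, -28.17107], [-24.000, 4.000]] (det J = -708.10577).
Solving J·Δ = −F gives Δ = (1.091, -0.955).
Then the next iterate is (u, v)₁ = (-0.909, 2.045).
Re-evaluating at (-0.909, 2.045): F = (-9.44171, 6.84093), so ‖F‖₂ = 11.660.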